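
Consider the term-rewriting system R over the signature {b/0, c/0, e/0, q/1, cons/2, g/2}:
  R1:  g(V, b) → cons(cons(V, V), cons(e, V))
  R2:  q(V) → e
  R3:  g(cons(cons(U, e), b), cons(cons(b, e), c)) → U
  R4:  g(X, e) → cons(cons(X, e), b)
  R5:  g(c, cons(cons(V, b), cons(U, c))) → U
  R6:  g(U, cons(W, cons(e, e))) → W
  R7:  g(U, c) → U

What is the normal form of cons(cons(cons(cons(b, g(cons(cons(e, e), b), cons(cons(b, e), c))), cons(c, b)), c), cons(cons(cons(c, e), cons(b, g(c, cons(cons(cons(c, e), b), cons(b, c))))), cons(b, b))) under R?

1. cons(cons(cons(cons(b, g(cons(cons(e, e), b), cons(cons(b, e), c))), cons(c, b)), c), cons(cons(cons(c, e), cons(b, g(c, cons(cons(cons(c, e), b), cons(b, c))))), cons(b, b)))  →  cons(cons(cons(cons(b, e), cons(c, b)), c), cons(cons(cons(c, e), cons(b, g(c, cons(cons(cons(c, e), b), cons(b, c))))), cons(b, b)))   [R3 at 1.1.1.2]
2. cons(cons(cons(cons(b, e), cons(c, b)), c), cons(cons(cons(c, e), cons(b, g(c, cons(cons(cons(c, e), b), cons(b, c))))), cons(b, b)))  →  cons(cons(cons(cons(b, e), cons(c, b)), c), cons(cons(cons(c, e), cons(b, b)), cons(b, b)))   [R5 at 2.1.2.2]

cons(cons(cons(cons(b, e), cons(c, b)), c), cons(cons(cons(c, e), cons(b, b)), cons(b, b)))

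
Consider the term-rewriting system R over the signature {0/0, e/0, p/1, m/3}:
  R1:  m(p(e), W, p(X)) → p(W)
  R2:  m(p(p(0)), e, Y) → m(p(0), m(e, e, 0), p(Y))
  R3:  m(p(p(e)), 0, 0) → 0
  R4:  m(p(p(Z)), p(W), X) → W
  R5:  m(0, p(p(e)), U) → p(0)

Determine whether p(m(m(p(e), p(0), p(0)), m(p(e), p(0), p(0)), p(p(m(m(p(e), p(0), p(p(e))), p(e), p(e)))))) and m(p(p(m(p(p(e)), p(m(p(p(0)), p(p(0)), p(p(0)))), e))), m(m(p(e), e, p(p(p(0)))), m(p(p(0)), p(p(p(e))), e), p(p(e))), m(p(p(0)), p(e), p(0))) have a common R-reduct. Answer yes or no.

no — NF(t₁) = p(p(0)), NF(t₂) = p(p(e))

Reduce t₁ = p(m(m(p(e), p(0), p(0)), m(p(e), p(0), p(0)), p(p(m(m(p(e), p(0), p(p(e))), p(e), p(e)))))):
1. p(m(m(p(e), p(0), p(0)), m(p(e), p(0), p(0)), p(p(m(m(p(e), p(0), p(p(e))), p(e), p(e))))))  →  p(m(p(p(0)), m(p(e), p(0), p(0)), p(p(m(m(p(e), p(0), p(p(e))), p(e), p(e))))))   [R1 at 1.1]
2. p(m(p(p(0)), m(p(e), p(0), p(0)), p(p(m(m(p(e), p(0), p(p(e))), p(e), p(e))))))  →  p(m(p(p(0)), p(p(0)), p(p(m(m(p(e), p(0), p(p(e))), p(e), p(e))))))   [R1 at 1.2]
3. p(m(p(p(0)), p(p(0)), p(p(m(m(p(e), p(0), p(p(e))), p(e), p(e))))))  →  p(p(0))   [R4 at 1]

Reduce t₂ = m(p(p(m(p(p(e)), p(m(p(p(0)), p(p(0)), p(p(0)))), e))), m(m(p(e), e, p(p(p(0)))), m(p(p(0)), p(p(p(e))), e), p(p(e))), m(p(p(0)), p(e), p(0))):
1. m(p(p(m(p(p(e)), p(m(p(p(0)), p(p(0)), p(p(0)))), e))), m(m(p(e), e, p(p(p(0)))), m(p(p(0)), p(p(p(e))), e), p(p(e))), m(p(p(0)), p(e), p(0)))  →  m(p(p(m(p(p(0)), p(p(0)), p(p(0))))), m(m(p(e), e, p(p(p(0)))), m(p(p(0)), p(p(p(e))), e), p(p(e))), m(p(p(0)), p(e), p(0)))   [R4 at 1.1.1]
2. m(p(p(m(p(p(0)), p(p(0)), p(p(0))))), m(m(p(e), e, p(p(p(0)))), m(p(p(0)), p(p(p(e))), e), p(p(e))), m(p(p(0)), p(e), p(0)))  →  m(p(p(p(0))), m(m(p(e), e, p(p(p(0)))), m(p(p(0)), p(p(p(e))), e), p(p(e))), m(p(p(0)), p(e), p(0)))   [R4 at 1.1.1]
3. m(p(p(p(0))), m(m(p(e), e, p(p(p(0)))), m(p(p(0)), p(p(p(e))), e), p(p(e))), m(p(p(0)), p(e), p(0)))  →  m(p(p(p(0))), m(p(e), m(p(p(0)), p(p(p(e))), e), p(p(e))), m(p(p(0)), p(e), p(0)))   [R1 at 2.1]
4. m(p(p(p(0))), m(p(e), m(p(p(0)), p(p(p(e))), e), p(p(e))), m(p(p(0)), p(e), p(0)))  →  m(p(p(p(0))), p(m(p(p(0)), p(p(p(e))), e)), m(p(p(0)), p(e), p(0)))   [R1 at 2]
5. m(p(p(p(0))), p(m(p(p(0)), p(p(p(e))), e)), m(p(p(0)), p(e), p(0)))  →  m(p(p(0)), p(p(p(e))), e)   [R4 at ε]
6. m(p(p(0)), p(p(p(e))), e)  →  p(p(e))   [R4 at ε]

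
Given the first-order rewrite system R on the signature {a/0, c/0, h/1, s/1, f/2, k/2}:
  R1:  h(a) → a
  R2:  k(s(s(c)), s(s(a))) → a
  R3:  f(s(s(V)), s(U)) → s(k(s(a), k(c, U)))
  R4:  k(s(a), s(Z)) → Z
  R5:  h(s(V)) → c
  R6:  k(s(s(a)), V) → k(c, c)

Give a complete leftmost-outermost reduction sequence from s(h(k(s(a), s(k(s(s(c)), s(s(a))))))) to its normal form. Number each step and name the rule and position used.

s(a)

1. s(h(k(s(a), s(k(s(s(c)), s(s(a)))))))  →  s(h(k(s(s(c)), s(s(a)))))   [R4 at 1.1]
2. s(h(k(s(s(c)), s(s(a)))))  →  s(h(a))   [R2 at 1.1]
3. s(h(a))  →  s(a)   [R1 at 1]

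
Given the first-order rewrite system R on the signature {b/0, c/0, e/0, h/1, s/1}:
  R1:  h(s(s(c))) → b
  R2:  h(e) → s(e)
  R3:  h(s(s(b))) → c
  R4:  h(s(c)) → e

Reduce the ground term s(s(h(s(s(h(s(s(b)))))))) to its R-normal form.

s(s(b))

1. s(s(h(s(s(h(s(s(b))))))))  →  s(s(h(s(s(c)))))   [R3 at 1.1.1.1.1]
2. s(s(h(s(s(c)))))  →  s(s(b))   [R1 at 1.1]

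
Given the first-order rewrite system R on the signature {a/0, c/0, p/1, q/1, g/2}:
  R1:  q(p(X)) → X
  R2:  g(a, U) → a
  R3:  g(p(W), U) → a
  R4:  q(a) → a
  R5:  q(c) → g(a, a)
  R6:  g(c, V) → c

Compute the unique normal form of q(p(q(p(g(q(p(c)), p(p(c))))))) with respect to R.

1. q(p(q(p(g(q(p(c)), p(p(c)))))))  →  q(p(g(q(p(c)), p(p(c)))))   [R1 at ε]
2. q(p(g(q(p(c)), p(p(c)))))  →  g(q(p(c)), p(p(c)))   [R1 at ε]
3. g(q(p(c)), p(p(c)))  →  g(c, p(p(c)))   [R1 at 1]
4. g(c, p(p(c)))  →  c   [R6 at ε]

c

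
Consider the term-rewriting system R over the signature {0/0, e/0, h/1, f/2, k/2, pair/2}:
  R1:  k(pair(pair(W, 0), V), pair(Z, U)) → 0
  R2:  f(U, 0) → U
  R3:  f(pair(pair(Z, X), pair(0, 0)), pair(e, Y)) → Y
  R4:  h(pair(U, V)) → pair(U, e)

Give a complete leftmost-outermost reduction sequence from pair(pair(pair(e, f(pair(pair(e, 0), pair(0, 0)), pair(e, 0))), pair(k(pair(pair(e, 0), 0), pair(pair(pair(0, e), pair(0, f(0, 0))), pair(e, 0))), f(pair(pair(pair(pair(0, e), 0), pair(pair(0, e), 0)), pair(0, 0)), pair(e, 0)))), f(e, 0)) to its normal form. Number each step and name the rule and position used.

1. pair(pair(pair(e, f(pair(pair(e, 0), pair(0, 0)), pair(e, 0))), pair(k(pair(pair(e, 0), 0), pair(pair(pair(0, e), pair(0, f(0, 0))), pair(e, 0))), f(pair(pair(pair(pair(0, e), 0), pair(pair(0, e), 0)), pair(0, 0)), pair(e, 0)))), f(e, 0))  →  pair(pair(pair(e, 0), pair(k(pair(pair(e, 0), 0), pair(pair(pair(0, e), pair(0, f(0, 0))), pair(e, 0))), f(pair(pair(pair(pair(0, e), 0), pair(pair(0, e), 0)), pair(0, 0)), pair(e, 0)))), f(e, 0))   [R3 at 1.1.2]
2. pair(pair(pair(e, 0), pair(k(pair(pair(e, 0), 0), pair(pair(pair(0, e), pair(0, f(0, 0))), pair(e, 0))), f(pair(pair(pair(pair(0, e), 0), pair(pair(0, e), 0)), pair(0, 0)), pair(e, 0)))), f(e, 0))  →  pair(pair(pair(e, 0), pair(0, f(pair(pair(pair(pair(0, e), 0), pair(pair(0, e), 0)), pair(0, 0)), pair(e, 0)))), f(e, 0))   [R1 at 1.2.1]
3. pair(pair(pair(e, 0), pair(0, f(pair(pair(pair(pair(0, e), 0), pair(pair(0, e), 0)), pair(0, 0)), pair(e, 0)))), f(e, 0))  →  pair(pair(pair(e, 0), pair(0, 0)), f(e, 0))   [R3 at 1.2.2]
4. pair(pair(pair(e, 0), pair(0, 0)), f(e, 0))  →  pair(pair(pair(e, 0), pair(0, 0)), e)   [R2 at 2]

pair(pair(pair(e, 0), pair(0, 0)), e)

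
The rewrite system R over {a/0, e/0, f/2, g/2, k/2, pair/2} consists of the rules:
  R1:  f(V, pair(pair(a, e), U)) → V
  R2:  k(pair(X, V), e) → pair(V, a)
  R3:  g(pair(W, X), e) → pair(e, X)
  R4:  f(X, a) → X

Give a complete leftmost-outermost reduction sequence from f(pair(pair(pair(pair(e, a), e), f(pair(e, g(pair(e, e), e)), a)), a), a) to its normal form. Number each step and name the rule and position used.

pair(pair(pair(pair(e, a), e), pair(e, pair(e, e))), a)

1. f(pair(pair(pair(pair(e, a), e), f(pair(e, g(pair(e, e), e)), a)), a), a)  →  pair(pair(pair(pair(e, a), e), f(pair(e, g(pair(e, e), e)), a)), a)   [R4 at ε]
2. pair(pair(pair(pair(e, a), e), f(pair(e, g(pair(e, e), e)), a)), a)  →  pair(pair(pair(pair(e, a), e), pair(e, g(pair(e, e), e))), a)   [R4 at 1.2]
3. pair(pair(pair(pair(e, a), e), pair(e, g(pair(e, e), e))), a)  →  pair(pair(pair(pair(e, a), e), pair(e, pair(e, e))), a)   [R3 at 1.2.2]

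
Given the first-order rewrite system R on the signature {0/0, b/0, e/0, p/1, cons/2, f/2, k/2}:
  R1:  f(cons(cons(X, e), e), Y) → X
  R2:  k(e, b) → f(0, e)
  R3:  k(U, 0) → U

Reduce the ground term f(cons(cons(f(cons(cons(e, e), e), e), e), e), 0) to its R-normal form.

1. f(cons(cons(f(cons(cons(e, e), e), e), e), e), 0)  →  f(cons(cons(e, e), e), e)   [R1 at ε]
2. f(cons(cons(e, e), e), e)  →  e   [R1 at ε]

e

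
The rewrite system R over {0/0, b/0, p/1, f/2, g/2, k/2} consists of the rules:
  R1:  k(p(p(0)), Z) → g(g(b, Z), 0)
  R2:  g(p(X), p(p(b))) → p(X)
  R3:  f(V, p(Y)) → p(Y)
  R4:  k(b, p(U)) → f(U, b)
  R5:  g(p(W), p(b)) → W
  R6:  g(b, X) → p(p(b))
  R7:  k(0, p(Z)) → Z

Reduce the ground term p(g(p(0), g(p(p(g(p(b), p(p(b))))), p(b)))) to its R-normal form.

1. p(g(p(0), g(p(p(g(p(b), p(p(b))))), p(b))))  →  p(g(p(0), p(g(p(b), p(p(b))))))   [R5 at 1.2]
2. p(g(p(0), p(g(p(b), p(p(b))))))  →  p(g(p(0), p(p(b))))   [R2 at 1.2.1]
3. p(g(p(0), p(p(b))))  →  p(p(0))   [R2 at 1]

p(p(0))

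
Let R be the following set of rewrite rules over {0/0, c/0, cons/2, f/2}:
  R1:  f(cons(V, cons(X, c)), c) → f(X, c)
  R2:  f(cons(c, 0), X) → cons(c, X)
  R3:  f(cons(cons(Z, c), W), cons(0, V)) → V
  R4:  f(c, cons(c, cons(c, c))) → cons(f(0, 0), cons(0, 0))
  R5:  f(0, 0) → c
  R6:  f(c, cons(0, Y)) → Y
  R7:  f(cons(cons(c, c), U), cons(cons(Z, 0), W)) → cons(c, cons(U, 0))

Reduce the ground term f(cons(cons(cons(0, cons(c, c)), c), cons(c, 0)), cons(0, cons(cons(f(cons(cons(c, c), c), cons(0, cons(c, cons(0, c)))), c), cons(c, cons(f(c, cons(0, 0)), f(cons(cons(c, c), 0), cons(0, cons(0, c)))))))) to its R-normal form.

1. f(cons(cons(cons(0, cons(c, c)), c), cons(c, 0)), cons(0, cons(cons(f(cons(cons(c, c), c), cons(0, cons(c, cons(0, c)))), c), cons(c, cons(f(c, cons(0, 0)), f(cons(cons(c, c), 0), cons(0, cons(0, c))))))))  →  cons(cons(f(cons(cons(c, c), c), cons(0, cons(c, cons(0, c)))), c), cons(c, cons(f(c, cons(0, 0)), f(cons(cons(c, c), 0), cons(0, cons(0, c))))))   [R3 at ε]
2. cons(cons(f(cons(cons(c, c), c), cons(0, cons(c, cons(0, c)))), c), cons(c, cons(f(c, cons(0, 0)), f(cons(cons(c, c), 0), cons(0, cons(0, c))))))  →  cons(cons(cons(c, cons(0, c)), c), cons(c, cons(f(c, cons(0, 0)), f(cons(cons(c, c), 0), cons(0, cons(0, c))))))   [R3 at 1.1]
3. cons(cons(cons(c, cons(0, c)), c), cons(c, cons(f(c, cons(0, 0)), f(cons(cons(c, c), 0), cons(0, cons(0, c))))))  →  cons(cons(cons(c, cons(0, c)), c), cons(c, cons(0, f(cons(cons(c, c), 0), cons(0, cons(0, c))))))   [R6 at 2.2.1]
4. cons(cons(cons(c, cons(0, c)), c), cons(c, cons(0, f(cons(cons(c, c), 0), cons(0, cons(0, c))))))  →  cons(cons(cons(c, cons(0, c)), c), cons(c, cons(0, cons(0, c))))   [R3 at 2.2.2]

cons(cons(cons(c, cons(0, c)), c), cons(c, cons(0, cons(0, c))))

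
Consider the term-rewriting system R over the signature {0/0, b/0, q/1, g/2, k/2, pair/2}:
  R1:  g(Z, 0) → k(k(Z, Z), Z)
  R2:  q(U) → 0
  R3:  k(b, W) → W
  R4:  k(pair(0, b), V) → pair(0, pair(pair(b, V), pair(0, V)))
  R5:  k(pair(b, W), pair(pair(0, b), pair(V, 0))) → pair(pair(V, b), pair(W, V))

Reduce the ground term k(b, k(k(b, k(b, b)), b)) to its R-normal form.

b

1. k(b, k(k(b, k(b, b)), b))  →  k(k(b, k(b, b)), b)   [R3 at ε]
2. k(k(b, k(b, b)), b)  →  k(k(b, b), b)   [R3 at 1]
3. k(k(b, b), b)  →  k(b, b)   [R3 at 1]
4. k(b, b)  →  b   [R3 at ε]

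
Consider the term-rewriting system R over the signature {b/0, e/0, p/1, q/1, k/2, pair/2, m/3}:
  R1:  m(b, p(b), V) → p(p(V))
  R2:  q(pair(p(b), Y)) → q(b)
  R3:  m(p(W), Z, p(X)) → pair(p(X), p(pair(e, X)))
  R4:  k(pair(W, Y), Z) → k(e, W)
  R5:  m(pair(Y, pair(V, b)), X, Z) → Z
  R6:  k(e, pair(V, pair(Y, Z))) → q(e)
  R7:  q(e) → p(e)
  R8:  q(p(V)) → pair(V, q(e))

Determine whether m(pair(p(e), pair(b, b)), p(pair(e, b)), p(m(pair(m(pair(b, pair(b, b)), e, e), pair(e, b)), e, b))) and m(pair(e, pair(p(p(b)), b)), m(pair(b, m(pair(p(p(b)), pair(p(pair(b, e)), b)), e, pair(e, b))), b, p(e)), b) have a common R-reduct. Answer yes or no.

no — NF(t₁) = p(b), NF(t₂) = b

Reduce t₁ = m(pair(p(e), pair(b, b)), p(pair(e, b)), p(m(pair(m(pair(b, pair(b, b)), e, e), pair(e, b)), e, b))):
1. m(pair(p(e), pair(b, b)), p(pair(e, b)), p(m(pair(m(pair(b, pair(b, b)), e, e), pair(e, b)), e, b)))  →  p(m(pair(m(pair(b, pair(b, b)), e, e), pair(e, b)), e, b))   [R5 at ε]
2. p(m(pair(m(pair(b, pair(b, b)), e, e), pair(e, b)), e, b))  →  p(b)   [R5 at 1]

Reduce t₂ = m(pair(e, pair(p(p(b)), b)), m(pair(b, m(pair(p(p(b)), pair(p(pair(b, e)), b)), e, pair(e, b))), b, p(e)), b):
1. m(pair(e, pair(p(p(b)), b)), m(pair(b, m(pair(p(p(b)), pair(p(pair(b, e)), b)), e, pair(e, b))), b, p(e)), b)  →  b   [R5 at ε]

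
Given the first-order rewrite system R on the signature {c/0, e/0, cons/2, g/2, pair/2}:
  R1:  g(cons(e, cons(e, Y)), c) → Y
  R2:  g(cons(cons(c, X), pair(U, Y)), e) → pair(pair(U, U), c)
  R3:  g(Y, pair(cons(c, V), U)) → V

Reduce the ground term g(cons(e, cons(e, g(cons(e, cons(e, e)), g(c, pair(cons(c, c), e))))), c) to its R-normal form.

1. g(cons(e, cons(e, g(cons(e, cons(e, e)), g(c, pair(cons(c, c), e))))), c)  →  g(cons(e, cons(e, e)), g(c, pair(cons(c, c), e)))   [R1 at ε]
2. g(cons(e, cons(e, e)), g(c, pair(cons(c, c), e)))  →  g(cons(e, cons(e, e)), c)   [R3 at 2]
3. g(cons(e, cons(e, e)), c)  →  e   [R1 at ε]

e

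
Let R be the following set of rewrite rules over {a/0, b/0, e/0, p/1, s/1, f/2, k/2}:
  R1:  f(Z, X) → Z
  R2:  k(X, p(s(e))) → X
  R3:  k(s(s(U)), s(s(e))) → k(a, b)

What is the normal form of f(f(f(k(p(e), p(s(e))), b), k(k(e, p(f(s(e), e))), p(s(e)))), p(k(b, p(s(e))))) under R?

p(e)

1. f(f(f(k(p(e), p(s(e))), b), k(k(e, p(f(s(e), e))), p(s(e)))), p(k(b, p(s(e)))))  →  f(f(k(p(e), p(s(e))), b), k(k(e, p(f(s(e), e))), p(s(e))))   [R1 at ε]
2. f(f(k(p(e), p(s(e))), b), k(k(e, p(f(s(e), e))), p(s(e))))  →  f(k(p(e), p(s(e))), b)   [R1 at ε]
3. f(k(p(e), p(s(e))), b)  →  k(p(e), p(s(e)))   [R1 at ε]
4. k(p(e), p(s(e)))  →  p(e)   [R2 at ε]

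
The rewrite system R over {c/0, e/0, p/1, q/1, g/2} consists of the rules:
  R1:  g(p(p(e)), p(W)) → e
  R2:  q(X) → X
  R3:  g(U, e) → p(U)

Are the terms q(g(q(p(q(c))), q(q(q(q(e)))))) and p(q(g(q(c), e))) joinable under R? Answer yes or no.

Reduce t₁ = q(g(q(p(q(c))), q(q(q(q(e)))))):
1. q(g(q(p(q(c))), q(q(q(q(e))))))  →  g(q(p(q(c))), q(q(q(q(e)))))   [R2 at ε]
2. g(q(p(q(c))), q(q(q(q(e)))))  →  g(p(q(c)), q(q(q(q(e)))))   [R2 at 1]
3. g(p(q(c)), q(q(q(q(e)))))  →  g(p(c), q(q(q(q(e)))))   [R2 at 1.1]
4. g(p(c), q(q(q(q(e)))))  →  g(p(c), q(q(q(e))))   [R2 at 2]
5. g(p(c), q(q(q(e))))  →  g(p(c), q(q(e)))   [R2 at 2]
6. g(p(c), q(q(e)))  →  g(p(c), q(e))   [R2 at 2]
7. g(p(c), q(e))  →  g(p(c), e)   [R2 at 2]
8. g(p(c), e)  →  p(p(c))   [R3 at ε]

Reduce t₂ = p(q(g(q(c), e))):
1. p(q(g(q(c), e)))  →  p(g(q(c), e))   [R2 at 1]
2. p(g(q(c), e))  →  p(p(q(c)))   [R3 at 1]
3. p(p(q(c)))  →  p(p(c))   [R2 at 1.1]

yes — NF(t₁) = p(p(c)), NF(t₂) = p(p(c))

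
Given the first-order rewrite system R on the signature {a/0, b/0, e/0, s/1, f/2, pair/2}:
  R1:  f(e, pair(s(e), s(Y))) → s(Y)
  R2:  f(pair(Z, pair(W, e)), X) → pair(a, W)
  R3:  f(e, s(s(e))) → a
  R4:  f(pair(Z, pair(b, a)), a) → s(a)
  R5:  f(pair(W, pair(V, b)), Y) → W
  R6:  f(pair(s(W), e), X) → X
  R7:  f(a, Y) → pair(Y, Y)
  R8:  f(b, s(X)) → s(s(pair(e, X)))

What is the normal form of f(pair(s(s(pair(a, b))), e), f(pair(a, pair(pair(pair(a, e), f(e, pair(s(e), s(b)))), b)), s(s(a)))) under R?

1. f(pair(s(s(pair(a, b))), e), f(pair(a, pair(pair(pair(a, e), f(e, pair(s(e), s(b)))), b)), s(s(a))))  →  f(pair(a, pair(pair(pair(a, e), f(e, pair(s(e), s(b)))), b)), s(s(a)))   [R6 at ε]
2. f(pair(a, pair(pair(pair(a, e), f(e, pair(s(e), s(b)))), b)), s(s(a)))  →  a   [R5 at ε]

a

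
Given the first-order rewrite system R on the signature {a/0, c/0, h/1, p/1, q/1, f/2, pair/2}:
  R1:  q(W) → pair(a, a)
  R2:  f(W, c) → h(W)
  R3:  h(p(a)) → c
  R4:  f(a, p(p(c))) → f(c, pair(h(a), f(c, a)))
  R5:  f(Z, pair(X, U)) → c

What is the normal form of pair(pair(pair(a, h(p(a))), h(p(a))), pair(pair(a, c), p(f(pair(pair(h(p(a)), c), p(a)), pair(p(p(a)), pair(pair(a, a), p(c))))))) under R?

1. pair(pair(pair(a, h(p(a))), h(p(a))), pair(pair(a, c), p(f(pair(pair(h(p(a)), c), p(a)), pair(p(p(a)), pair(pair(a, a), p(c)))))))  →  pair(pair(pair(a, c), h(p(a))), pair(pair(a, c), p(f(pair(pair(h(p(a)), c), p(a)), pair(p(p(a)), pair(pair(a, a), p(c)))))))   [R3 at 1.1.2]
2. pair(pair(pair(a, c), h(p(a))), pair(pair(a, c), p(f(pair(pair(h(p(a)), c), p(a)), pair(p(p(a)), pair(pair(a, a), p(c)))))))  →  pair(pair(pair(a, c), c), pair(pair(a, c), p(f(pair(pair(h(p(a)), c), p(a)), pair(p(p(a)), pair(pair(a, a), p(c)))))))   [R3 at 1.2]
3. pair(pair(pair(a, c), c), pair(pair(a, c), p(f(pair(pair(h(p(a)), c), p(a)), pair(p(p(a)), pair(pair(a, a), p(c)))))))  →  pair(pair(pair(a, c), c), pair(pair(a, c), p(c)))   [R5 at 2.2.1]

pair(pair(pair(a, c), c), pair(pair(a, c), p(c)))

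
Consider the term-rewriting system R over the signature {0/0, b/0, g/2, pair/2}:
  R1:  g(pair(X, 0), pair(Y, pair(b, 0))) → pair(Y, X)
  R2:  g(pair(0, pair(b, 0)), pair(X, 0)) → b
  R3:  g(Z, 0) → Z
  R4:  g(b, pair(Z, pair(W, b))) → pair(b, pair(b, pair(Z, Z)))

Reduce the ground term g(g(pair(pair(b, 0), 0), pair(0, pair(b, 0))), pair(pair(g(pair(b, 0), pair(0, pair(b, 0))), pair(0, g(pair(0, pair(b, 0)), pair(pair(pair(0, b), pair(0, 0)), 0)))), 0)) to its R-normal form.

b

1. g(g(pair(pair(b, 0), 0), pair(0, pair(b, 0))), pair(pair(g(pair(b, 0), pair(0, pair(b, 0))), pair(0, g(pair(0, pair(b, 0)), pair(pair(pair(0, b), pair(0, 0)), 0)))), 0))  →  g(pair(0, pair(b, 0)), pair(pair(g(pair(b, 0), pair(0, pair(b, 0))), pair(0, g(pair(0, pair(b, 0)), pair(pair(pair(0, b), pair(0, 0)), 0)))), 0))   [R1 at 1]
2. g(pair(0, pair(b, 0)), pair(pair(g(pair(b, 0), pair(0, pair(b, 0))), pair(0, g(pair(0, pair(b, 0)), pair(pair(pair(0, b), pair(0, 0)), 0)))), 0))  →  b   [R2 at ε]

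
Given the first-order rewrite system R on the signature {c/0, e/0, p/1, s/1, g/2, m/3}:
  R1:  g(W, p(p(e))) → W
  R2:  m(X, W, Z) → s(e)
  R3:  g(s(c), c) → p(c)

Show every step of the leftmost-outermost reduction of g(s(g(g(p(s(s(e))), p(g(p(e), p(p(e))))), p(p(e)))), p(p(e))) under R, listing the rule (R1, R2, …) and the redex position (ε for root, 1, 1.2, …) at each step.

1. g(s(g(g(p(s(s(e))), p(g(p(e), p(p(e))))), p(p(e)))), p(p(e)))  →  s(g(g(p(s(s(e))), p(g(p(e), p(p(e))))), p(p(e))))   [R1 at ε]
2. s(g(g(p(s(s(e))), p(g(p(e), p(p(e))))), p(p(e))))  →  s(g(p(s(s(e))), p(g(p(e), p(p(e))))))   [R1 at 1]
3. s(g(p(s(s(e))), p(g(p(e), p(p(e))))))  →  s(g(p(s(s(e))), p(p(e))))   [R1 at 1.2.1]
4. s(g(p(s(s(e))), p(p(e))))  →  s(p(s(s(e))))   [R1 at 1]

s(p(s(s(e))))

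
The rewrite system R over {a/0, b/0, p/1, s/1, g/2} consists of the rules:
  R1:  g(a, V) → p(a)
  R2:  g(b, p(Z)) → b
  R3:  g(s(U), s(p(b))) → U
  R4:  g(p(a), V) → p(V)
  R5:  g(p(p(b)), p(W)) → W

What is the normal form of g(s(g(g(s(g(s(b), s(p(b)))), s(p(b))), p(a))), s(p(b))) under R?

b

1. g(s(g(g(s(g(s(b), s(p(b)))), s(p(b))), p(a))), s(p(b)))  →  g(g(s(g(s(b), s(p(b)))), s(p(b))), p(a))   [R3 at ε]
2. g(g(s(g(s(b), s(p(b)))), s(p(b))), p(a))  →  g(g(s(b), s(p(b))), p(a))   [R3 at 1]
3. g(g(s(b), s(p(b))), p(a))  →  g(b, p(a))   [R3 at 1]
4. g(b, p(a))  →  b   [R2 at ε]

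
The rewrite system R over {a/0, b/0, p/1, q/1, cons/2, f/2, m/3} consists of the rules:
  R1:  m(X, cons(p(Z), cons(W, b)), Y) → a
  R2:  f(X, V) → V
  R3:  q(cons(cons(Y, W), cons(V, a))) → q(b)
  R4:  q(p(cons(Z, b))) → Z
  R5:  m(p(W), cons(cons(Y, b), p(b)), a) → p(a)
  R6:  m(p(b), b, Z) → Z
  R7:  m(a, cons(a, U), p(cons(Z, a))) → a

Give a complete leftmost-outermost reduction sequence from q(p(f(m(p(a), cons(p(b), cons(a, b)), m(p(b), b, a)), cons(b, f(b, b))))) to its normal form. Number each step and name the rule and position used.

1. q(p(f(m(p(a), cons(p(b), cons(a, b)), m(p(b), b, a)), cons(b, f(b, b)))))  →  q(p(cons(b, f(b, b))))   [R2 at 1.1]
2. q(p(cons(b, f(b, b))))  →  q(p(cons(b, b)))   [R2 at 1.1.2]
3. q(p(cons(b, b)))  →  b   [R4 at ε]

b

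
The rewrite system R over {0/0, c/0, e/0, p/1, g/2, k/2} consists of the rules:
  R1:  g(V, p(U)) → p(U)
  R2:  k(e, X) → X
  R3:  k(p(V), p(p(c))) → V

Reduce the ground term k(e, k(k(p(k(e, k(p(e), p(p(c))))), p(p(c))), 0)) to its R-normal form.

1. k(e, k(k(p(k(e, k(p(e), p(p(c))))), p(p(c))), 0))  →  k(k(p(k(e, k(p(e), p(p(c))))), p(p(c))), 0)   [R2 at ε]
2. k(k(p(k(e, k(p(e), p(p(c))))), p(p(c))), 0)  →  k(k(e, k(p(e), p(p(c)))), 0)   [R3 at 1]
3. k(k(e, k(p(e), p(p(c)))), 0)  →  k(k(p(e), p(p(c))), 0)   [R2 at 1]
4. k(k(p(e), p(p(c))), 0)  →  k(e, 0)   [R3 at 1]
5. k(e, 0)  →  0   [R2 at ε]

0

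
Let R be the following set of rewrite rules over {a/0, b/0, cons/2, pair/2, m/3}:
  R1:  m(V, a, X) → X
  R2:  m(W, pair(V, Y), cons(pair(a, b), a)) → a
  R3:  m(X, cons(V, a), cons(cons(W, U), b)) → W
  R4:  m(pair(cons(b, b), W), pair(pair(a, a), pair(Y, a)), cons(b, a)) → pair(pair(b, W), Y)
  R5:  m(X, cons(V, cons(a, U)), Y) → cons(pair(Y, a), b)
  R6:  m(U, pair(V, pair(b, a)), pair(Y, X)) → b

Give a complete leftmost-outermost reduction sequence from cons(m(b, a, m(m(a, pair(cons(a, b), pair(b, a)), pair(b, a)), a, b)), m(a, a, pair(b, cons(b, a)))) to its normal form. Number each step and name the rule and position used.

1. cons(m(b, a, m(m(a, pair(cons(a, b), pair(b, a)), pair(b, a)), a, b)), m(a, a, pair(b, cons(b, a))))  →  cons(m(m(a, pair(cons(a, b), pair(b, a)), pair(b, a)), a, b), m(a, a, pair(b, cons(b, a))))   [R1 at 1]
2. cons(m(m(a, pair(cons(a, b), pair(b, a)), pair(b, a)), a, b), m(a, a, pair(b, cons(b, a))))  →  cons(b, m(a, a, pair(b, cons(b, a))))   [R1 at 1]
3. cons(b, m(a, a, pair(b, cons(b, a))))  →  cons(b, pair(b, cons(b, a)))   [R1 at 2]

cons(b, pair(b, cons(b, a)))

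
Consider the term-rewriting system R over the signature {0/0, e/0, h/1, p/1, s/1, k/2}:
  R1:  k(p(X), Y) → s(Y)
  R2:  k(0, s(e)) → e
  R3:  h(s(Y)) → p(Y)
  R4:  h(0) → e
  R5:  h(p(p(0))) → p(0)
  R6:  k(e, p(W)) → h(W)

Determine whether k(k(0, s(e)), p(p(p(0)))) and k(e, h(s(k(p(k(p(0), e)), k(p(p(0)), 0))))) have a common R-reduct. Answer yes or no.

Reduce t₁ = k(k(0, s(e)), p(p(p(0)))):
1. k(k(0, s(e)), p(p(p(0))))  →  k(e, p(p(p(0))))   [R2 at 1]
2. k(e, p(p(p(0))))  →  h(p(p(0)))   [R6 at ε]
3. h(p(p(0)))  →  p(0)   [R5 at ε]

Reduce t₂ = k(e, h(s(k(p(k(p(0), e)), k(p(p(0)), 0))))):
1. k(e, h(s(k(p(k(p(0), e)), k(p(p(0)), 0)))))  →  k(e, p(k(p(k(p(0), e)), k(p(p(0)), 0))))   [R3 at 2]
2. k(e, p(k(p(k(p(0), e)), k(p(p(0)), 0))))  →  h(k(p(k(p(0), e)), k(p(p(0)), 0)))   [R6 at ε]
3. h(k(p(k(p(0), e)), k(p(p(0)), 0)))  →  h(s(k(p(p(0)), 0)))   [R1 at 1]
4. h(s(k(p(p(0)), 0)))  →  p(k(p(p(0)), 0))   [R3 at ε]
5. p(k(p(p(0)), 0))  →  p(s(0))   [R1 at 1]

no — NF(t₁) = p(0), NF(t₂) = p(s(0))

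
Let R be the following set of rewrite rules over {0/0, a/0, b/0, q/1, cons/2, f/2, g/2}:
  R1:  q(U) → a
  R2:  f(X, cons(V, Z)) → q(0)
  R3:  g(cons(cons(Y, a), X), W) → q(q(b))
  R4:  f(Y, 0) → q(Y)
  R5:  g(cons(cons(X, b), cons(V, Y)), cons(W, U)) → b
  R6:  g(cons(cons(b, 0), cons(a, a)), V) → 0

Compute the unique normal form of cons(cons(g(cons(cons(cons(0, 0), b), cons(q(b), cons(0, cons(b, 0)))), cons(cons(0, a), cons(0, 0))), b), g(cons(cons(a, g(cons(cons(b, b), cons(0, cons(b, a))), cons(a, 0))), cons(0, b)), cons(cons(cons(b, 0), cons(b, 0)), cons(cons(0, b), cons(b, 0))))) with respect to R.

cons(cons(b, b), b)

1. cons(cons(g(cons(cons(cons(0, 0), b), cons(q(b), cons(0, cons(b, 0)))), cons(cons(0, a), cons(0, 0))), b), g(cons(cons(a, g(cons(cons(b, b), cons(0, cons(b, a))), cons(a, 0))), cons(0, b)), cons(cons(cons(b, 0), cons(b, 0)), cons(cons(0, b), cons(b, 0)))))  →  cons(cons(b, b), g(cons(cons(a, g(cons(cons(b, b), cons(0, cons(b, a))), cons(a, 0))), cons(0, b)), cons(cons(cons(b, 0), cons(b, 0)), cons(cons(0, b), cons(b, 0)))))   [R5 at 1.1]
2. cons(cons(b, b), g(cons(cons(a, g(cons(cons(b, b), cons(0, cons(b, a))), cons(a, 0))), cons(0, b)), cons(cons(cons(b, 0), cons(b, 0)), cons(cons(0, b), cons(b, 0)))))  →  cons(cons(b, b), g(cons(cons(a, b), cons(0, b)), cons(cons(cons(b, 0), cons(b, 0)), cons(cons(0, b), cons(b, 0)))))   [R5 at 2.1.1.2]
3. cons(cons(b, b), g(cons(cons(a, b), cons(0, b)), cons(cons(cons(b, 0), cons(b, 0)), cons(cons(0, b), cons(b, 0)))))  →  cons(cons(b, b), b)   [R5 at 2]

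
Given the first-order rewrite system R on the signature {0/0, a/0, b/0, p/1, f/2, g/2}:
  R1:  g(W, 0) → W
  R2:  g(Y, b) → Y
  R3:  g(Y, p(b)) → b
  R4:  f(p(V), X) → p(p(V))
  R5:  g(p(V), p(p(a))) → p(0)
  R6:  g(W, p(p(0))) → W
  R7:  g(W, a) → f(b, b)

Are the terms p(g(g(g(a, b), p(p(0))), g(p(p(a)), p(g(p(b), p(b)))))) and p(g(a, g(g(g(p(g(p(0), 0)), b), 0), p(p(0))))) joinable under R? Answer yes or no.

Reduce t₁ = p(g(g(g(a, b), p(p(0))), g(p(p(a)), p(g(p(b), p(b)))))):
1. p(g(g(g(a, b), p(p(0))), g(p(p(a)), p(g(p(b), p(b))))))  →  p(g(g(a, b), g(p(p(a)), p(g(p(b), p(b))))))   [R6 at 1.1]
2. p(g(g(a, b), g(p(p(a)), p(g(p(b), p(b))))))  →  p(g(a, g(p(p(a)), p(g(p(b), p(b))))))   [R2 at 1.1]
3. p(g(a, g(p(p(a)), p(g(p(b), p(b))))))  →  p(g(a, g(p(p(a)), p(b))))   [R3 at 1.2.2.1]
4. p(g(a, g(p(p(a)), p(b))))  →  p(g(a, b))   [R3 at 1.2]
5. p(g(a, b))  →  p(a)   [R2 at 1]

Reduce t₂ = p(g(a, g(g(g(p(g(p(0), 0)), b), 0), p(p(0))))):
1. p(g(a, g(g(g(p(g(p(0), 0)), b), 0), p(p(0)))))  →  p(g(a, g(g(p(g(p(0), 0)), b), 0)))   [R6 at 1.2]
2. p(g(a, g(g(p(g(p(0), 0)), b), 0)))  →  p(g(a, g(p(g(p(0), 0)), b)))   [R1 at 1.2]
3. p(g(a, g(p(g(p(0), 0)), b)))  →  p(g(a, p(g(p(0), 0))))   [R2 at 1.2]
4. p(g(a, p(g(p(0), 0))))  →  p(g(a, p(p(0))))   [R1 at 1.2.1]
5. p(g(a, p(p(0))))  →  p(a)   [R6 at 1]

yes — NF(t₁) = p(a), NF(t₂) = p(a)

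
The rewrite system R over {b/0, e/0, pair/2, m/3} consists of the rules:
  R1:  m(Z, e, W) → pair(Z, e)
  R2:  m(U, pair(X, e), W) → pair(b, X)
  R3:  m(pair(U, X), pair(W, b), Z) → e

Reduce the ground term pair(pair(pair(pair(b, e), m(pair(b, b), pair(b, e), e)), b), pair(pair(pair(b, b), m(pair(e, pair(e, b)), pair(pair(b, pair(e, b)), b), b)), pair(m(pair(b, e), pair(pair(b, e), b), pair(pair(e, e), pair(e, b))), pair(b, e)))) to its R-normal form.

pair(pair(pair(pair(b, e), pair(b, b)), b), pair(pair(pair(b, b), e), pair(e, pair(b, e))))

1. pair(pair(pair(pair(b, e), m(pair(b, b), pair(b, e), e)), b), pair(pair(pair(b, b), m(pair(e, pair(e, b)), pair(pair(b, pair(e, b)), b), b)), pair(m(pair(b, e), pair(pair(b, e), b), pair(pair(e, e), pair(e, b))), pair(b, e))))  →  pair(pair(pair(pair(b, e), pair(b, b)), b), pair(pair(pair(b, b), m(pair(e, pair(e, b)), pair(pair(b, pair(e, b)), b), b)), pair(m(pair(b, e), pair(pair(b, e), b), pair(pair(e, e), pair(e, b))), pair(b, e))))   [R2 at 1.1.2]
2. pair(pair(pair(pair(b, e), pair(b, b)), b), pair(pair(pair(b, b), m(pair(e, pair(e, b)), pair(pair(b, pair(e, b)), b), b)), pair(m(pair(b, e), pair(pair(b, e), b), pair(pair(e, e), pair(e, b))), pair(b, e))))  →  pair(pair(pair(pair(b, e), pair(b, b)), b), pair(pair(pair(b, b), e), pair(m(pair(b, e), pair(pair(b, e), b), pair(pair(e, e), pair(e, b))), pair(b, e))))   [R3 at 2.1.2]
3. pair(pair(pair(pair(b, e), pair(b, b)), b), pair(pair(pair(b, b), e), pair(m(pair(b, e), pair(pair(b, e), b), pair(pair(e, e), pair(e, b))), pair(b, e))))  →  pair(pair(pair(pair(b, e), pair(b, b)), b), pair(pair(pair(b, b), e), pair(e, pair(b, e))))   [R3 at 2.2.1]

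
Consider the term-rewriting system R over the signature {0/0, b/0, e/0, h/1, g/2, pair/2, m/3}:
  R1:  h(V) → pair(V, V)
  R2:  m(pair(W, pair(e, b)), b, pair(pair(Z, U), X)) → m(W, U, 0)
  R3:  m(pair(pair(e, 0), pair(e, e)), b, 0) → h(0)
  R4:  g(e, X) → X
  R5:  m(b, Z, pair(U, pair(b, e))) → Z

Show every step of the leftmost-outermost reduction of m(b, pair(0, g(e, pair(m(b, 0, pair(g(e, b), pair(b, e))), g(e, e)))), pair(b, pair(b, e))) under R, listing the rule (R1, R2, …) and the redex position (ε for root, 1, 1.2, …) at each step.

pair(0, pair(0, e))

1. m(b, pair(0, g(e, pair(m(b, 0, pair(g(e, b), pair(b, e))), g(e, e)))), pair(b, pair(b, e)))  →  pair(0, g(e, pair(m(b, 0, pair(g(e, b), pair(b, e))), g(e, e))))   [R5 at ε]
2. pair(0, g(e, pair(m(b, 0, pair(g(e, b), pair(b, e))), g(e, e))))  →  pair(0, pair(m(b, 0, pair(g(e, b), pair(b, e))), g(e, e)))   [R4 at 2]
3. pair(0, pair(m(b, 0, pair(g(e, b), pair(b, e))), g(e, e)))  →  pair(0, pair(0, g(e, e)))   [R5 at 2.1]
4. pair(0, pair(0, g(e, e)))  →  pair(0, pair(0, e))   [R4 at 2.2]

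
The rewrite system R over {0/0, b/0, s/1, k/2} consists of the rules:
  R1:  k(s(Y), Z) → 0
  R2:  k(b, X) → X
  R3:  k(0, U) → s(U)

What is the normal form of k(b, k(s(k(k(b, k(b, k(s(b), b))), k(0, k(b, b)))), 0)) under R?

1. k(b, k(s(k(k(b, k(b, k(s(b), b))), k(0, k(b, b)))), 0))  →  k(s(k(k(b, k(b, k(s(b), b))), k(0, k(b, b)))), 0)   [R2 at ε]
2. k(s(k(k(b, k(b, k(s(b), b))), k(0, k(b, b)))), 0)  →  0   [R1 at ε]

0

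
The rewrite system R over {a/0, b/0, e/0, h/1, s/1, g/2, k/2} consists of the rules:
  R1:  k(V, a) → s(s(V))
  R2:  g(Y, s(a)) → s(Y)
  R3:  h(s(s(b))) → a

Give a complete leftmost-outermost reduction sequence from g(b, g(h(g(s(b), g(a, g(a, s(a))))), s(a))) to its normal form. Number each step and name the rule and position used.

s(b)

1. g(b, g(h(g(s(b), g(a, g(a, s(a))))), s(a)))  →  g(b, s(h(g(s(b), g(a, g(a, s(a)))))))   [R2 at 2]
2. g(b, s(h(g(s(b), g(a, g(a, s(a)))))))  →  g(b, s(h(g(s(b), g(a, s(a))))))   [R2 at 2.1.1.2.2]
3. g(b, s(h(g(s(b), g(a, s(a))))))  →  g(b, s(h(g(s(b), s(a)))))   [R2 at 2.1.1.2]
4. g(b, s(h(g(s(b), s(a)))))  →  g(b, s(h(s(s(b)))))   [R2 at 2.1.1]
5. g(b, s(h(s(s(b)))))  →  g(b, s(a))   [R3 at 2.1]
6. g(b, s(a))  →  s(b)   [R2 at ε]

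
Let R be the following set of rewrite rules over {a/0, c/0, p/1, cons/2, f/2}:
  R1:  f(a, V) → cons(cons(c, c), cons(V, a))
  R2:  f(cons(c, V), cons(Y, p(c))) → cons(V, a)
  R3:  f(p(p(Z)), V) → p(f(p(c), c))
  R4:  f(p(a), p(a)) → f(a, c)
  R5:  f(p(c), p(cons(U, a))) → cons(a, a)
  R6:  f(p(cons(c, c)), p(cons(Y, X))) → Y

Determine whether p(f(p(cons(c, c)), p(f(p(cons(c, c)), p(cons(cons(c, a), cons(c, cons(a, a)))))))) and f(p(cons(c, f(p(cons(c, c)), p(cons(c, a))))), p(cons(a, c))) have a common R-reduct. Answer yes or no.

Reduce t₁ = p(f(p(cons(c, c)), p(f(p(cons(c, c)), p(cons(cons(c, a), cons(c, cons(a, a)))))))):
1. p(f(p(cons(c, c)), p(f(p(cons(c, c)), p(cons(cons(c, a), cons(c, cons(a, a))))))))  →  p(f(p(cons(c, c)), p(cons(c, a))))   [R6 at 1.2.1]
2. p(f(p(cons(c, c)), p(cons(c, a))))  →  p(c)   [R6 at 1]

Reduce t₂ = f(p(cons(c, f(p(cons(c, c)), p(cons(c, a))))), p(cons(a, c))):
1. f(p(cons(c, f(p(cons(c, c)), p(cons(c, a))))), p(cons(a, c)))  →  f(p(cons(c, c)), p(cons(a, c)))   [R6 at 1.1.2]
2. f(p(cons(c, c)), p(cons(a, c)))  →  a   [R6 at ε]

no — NF(t₁) = p(c), NF(t₂) = a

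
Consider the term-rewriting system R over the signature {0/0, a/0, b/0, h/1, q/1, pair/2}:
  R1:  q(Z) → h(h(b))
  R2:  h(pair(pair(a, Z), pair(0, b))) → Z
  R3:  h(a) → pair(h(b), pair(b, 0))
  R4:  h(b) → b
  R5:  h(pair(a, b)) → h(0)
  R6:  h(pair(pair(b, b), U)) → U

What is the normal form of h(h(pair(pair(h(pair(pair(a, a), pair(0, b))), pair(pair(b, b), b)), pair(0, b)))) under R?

b

1. h(h(pair(pair(h(pair(pair(a, a), pair(0, b))), pair(pair(b, b), b)), pair(0, b))))  →  h(h(pair(pair(a, pair(pair(b, b), b)), pair(0, b))))   [R2 at 1.1.1.1]
2. h(h(pair(pair(a, pair(pair(b, b), b)), pair(0, b))))  →  h(pair(pair(b, b), b))   [R2 at 1]
3. h(pair(pair(b, b), b))  →  b   [R6 at ε]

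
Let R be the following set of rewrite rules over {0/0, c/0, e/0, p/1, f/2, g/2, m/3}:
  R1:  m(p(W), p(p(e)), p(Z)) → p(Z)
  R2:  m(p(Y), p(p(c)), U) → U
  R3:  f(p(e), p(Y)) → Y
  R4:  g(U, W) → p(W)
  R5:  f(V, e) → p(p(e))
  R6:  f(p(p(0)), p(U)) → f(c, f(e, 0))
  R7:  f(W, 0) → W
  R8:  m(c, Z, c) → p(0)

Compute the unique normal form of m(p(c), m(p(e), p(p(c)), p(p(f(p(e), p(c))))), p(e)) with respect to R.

1. m(p(c), m(p(e), p(p(c)), p(p(f(p(e), p(c))))), p(e))  →  m(p(c), p(p(f(p(e), p(c)))), p(e))   [R2 at 2]
2. m(p(c), p(p(f(p(e), p(c)))), p(e))  →  m(p(c), p(p(c)), p(e))   [R3 at 2.1.1]
3. m(p(c), p(p(c)), p(e))  →  p(e)   [R2 at ε]

p(e)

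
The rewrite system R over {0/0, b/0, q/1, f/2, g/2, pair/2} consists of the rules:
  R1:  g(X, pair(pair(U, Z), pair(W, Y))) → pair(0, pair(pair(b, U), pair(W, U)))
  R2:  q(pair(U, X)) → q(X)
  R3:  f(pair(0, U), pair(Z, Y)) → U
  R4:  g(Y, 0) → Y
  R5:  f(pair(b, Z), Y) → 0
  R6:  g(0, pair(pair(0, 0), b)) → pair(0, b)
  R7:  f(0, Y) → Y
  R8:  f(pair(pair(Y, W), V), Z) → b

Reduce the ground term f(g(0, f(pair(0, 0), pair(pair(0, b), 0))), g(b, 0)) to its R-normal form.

b

1. f(g(0, f(pair(0, 0), pair(pair(0, b), 0))), g(b, 0))  →  f(g(0, 0), g(b, 0))   [R3 at 1.2]
2. f(g(0, 0), g(b, 0))  →  f(0, g(b, 0))   [R4 at 1]
3. f(0, g(b, 0))  →  g(b, 0)   [R7 at ε]
4. g(b, 0)  →  b   [R4 at ε]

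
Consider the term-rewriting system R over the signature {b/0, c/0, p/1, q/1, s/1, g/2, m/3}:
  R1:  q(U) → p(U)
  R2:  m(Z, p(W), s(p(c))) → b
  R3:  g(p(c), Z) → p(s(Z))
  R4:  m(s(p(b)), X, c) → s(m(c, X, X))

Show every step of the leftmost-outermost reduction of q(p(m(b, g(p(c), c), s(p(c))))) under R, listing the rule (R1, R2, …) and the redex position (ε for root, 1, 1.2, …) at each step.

1. q(p(m(b, g(p(c), c), s(p(c)))))  →  p(p(m(b, g(p(c), c), s(p(c)))))   [R1 at ε]
2. p(p(m(b, g(p(c), c), s(p(c)))))  →  p(p(m(b, p(s(c)), s(p(c)))))   [R3 at 1.1.2]
3. p(p(m(b, p(s(c)), s(p(c)))))  →  p(p(b))   [R2 at 1.1]

p(p(b))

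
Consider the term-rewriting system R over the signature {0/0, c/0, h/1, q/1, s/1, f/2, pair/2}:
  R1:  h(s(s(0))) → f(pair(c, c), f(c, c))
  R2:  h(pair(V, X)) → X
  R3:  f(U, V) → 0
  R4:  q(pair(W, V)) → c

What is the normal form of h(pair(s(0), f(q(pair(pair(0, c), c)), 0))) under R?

1. h(pair(s(0), f(q(pair(pair(0, c), c)), 0)))  →  f(q(pair(pair(0, c), c)), 0)   [R2 at ε]
2. f(q(pair(pair(0, c), c)), 0)  →  0   [R3 at ε]

0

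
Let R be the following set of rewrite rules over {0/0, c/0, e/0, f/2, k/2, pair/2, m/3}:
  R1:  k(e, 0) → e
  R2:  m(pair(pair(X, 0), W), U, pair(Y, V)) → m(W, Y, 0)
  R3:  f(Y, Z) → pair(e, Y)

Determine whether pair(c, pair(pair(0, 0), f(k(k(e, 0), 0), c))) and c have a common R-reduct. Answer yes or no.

Reduce t₁ = pair(c, pair(pair(0, 0), f(k(k(e, 0), 0), c))):
1. pair(c, pair(pair(0, 0), f(k(k(e, 0), 0), c)))  →  pair(c, pair(pair(0, 0), pair(e, k(k(e, 0), 0))))   [R3 at 2.2]
2. pair(c, pair(pair(0, 0), pair(e, k(k(e, 0), 0))))  →  pair(c, pair(pair(0, 0), pair(e, k(e, 0))))   [R1 at 2.2.2.1]
3. pair(c, pair(pair(0, 0), pair(e, k(e, 0))))  →  pair(c, pair(pair(0, 0), pair(e, e)))   [R1 at 2.2.2]

Reduce t₂ = c:

no — NF(t₁) = pair(c, pair(pair(0, 0), pair(e, e))), NF(t₂) = c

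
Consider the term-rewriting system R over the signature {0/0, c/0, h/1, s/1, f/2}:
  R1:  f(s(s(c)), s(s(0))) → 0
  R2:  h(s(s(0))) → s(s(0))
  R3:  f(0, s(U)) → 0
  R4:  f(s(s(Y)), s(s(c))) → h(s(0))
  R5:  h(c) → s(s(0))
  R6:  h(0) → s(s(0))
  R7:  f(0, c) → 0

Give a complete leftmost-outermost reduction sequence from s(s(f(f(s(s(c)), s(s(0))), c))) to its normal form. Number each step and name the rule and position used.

1. s(s(f(f(s(s(c)), s(s(0))), c)))  →  s(s(f(0, c)))   [R1 at 1.1.1]
2. s(s(f(0, c)))  →  s(s(0))   [R7 at 1.1]

s(s(0))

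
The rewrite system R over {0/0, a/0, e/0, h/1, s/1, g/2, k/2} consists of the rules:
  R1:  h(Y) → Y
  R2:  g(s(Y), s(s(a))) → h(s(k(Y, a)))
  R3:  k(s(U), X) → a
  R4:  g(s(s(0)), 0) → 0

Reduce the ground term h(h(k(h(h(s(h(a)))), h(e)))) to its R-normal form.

1. h(h(k(h(h(s(h(a)))), h(e))))  →  h(k(h(h(s(h(a)))), h(e)))   [R1 at ε]
2. h(k(h(h(s(h(a)))), h(e)))  →  k(h(h(s(h(a)))), h(e))   [R1 at ε]
3. k(h(h(s(h(a)))), h(e))  →  k(h(s(h(a))), h(e))   [R1 at 1]
4. k(h(s(h(a))), h(e))  →  k(s(h(a)), h(e))   [R1 at 1]
5. k(s(h(a)), h(e))  →  a   [R3 at ε]

a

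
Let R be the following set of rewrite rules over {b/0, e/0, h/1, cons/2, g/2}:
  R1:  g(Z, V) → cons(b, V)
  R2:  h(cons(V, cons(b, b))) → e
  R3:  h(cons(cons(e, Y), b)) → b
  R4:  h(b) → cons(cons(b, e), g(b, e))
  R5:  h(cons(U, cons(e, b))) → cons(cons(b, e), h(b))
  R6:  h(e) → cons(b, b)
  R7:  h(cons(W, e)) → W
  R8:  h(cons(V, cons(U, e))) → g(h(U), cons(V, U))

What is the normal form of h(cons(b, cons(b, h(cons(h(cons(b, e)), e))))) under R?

1. h(cons(b, cons(b, h(cons(h(cons(b, e)), e)))))  →  h(cons(b, cons(b, h(cons(b, e)))))   [R7 at 1.2.2]
2. h(cons(b, cons(b, h(cons(b, e)))))  →  h(cons(b, cons(b, b)))   [R7 at 1.2.2]
3. h(cons(b, cons(b, b)))  →  e   [R2 at ε]

e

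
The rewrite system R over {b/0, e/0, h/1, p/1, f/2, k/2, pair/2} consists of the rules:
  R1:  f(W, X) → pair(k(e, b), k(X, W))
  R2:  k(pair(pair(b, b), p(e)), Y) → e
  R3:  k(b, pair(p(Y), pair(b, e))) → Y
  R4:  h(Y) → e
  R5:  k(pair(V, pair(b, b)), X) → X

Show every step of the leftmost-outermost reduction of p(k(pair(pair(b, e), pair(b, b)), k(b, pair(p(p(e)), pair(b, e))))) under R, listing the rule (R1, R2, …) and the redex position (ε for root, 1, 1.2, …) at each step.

p(p(e))

1. p(k(pair(pair(b, e), pair(b, b)), k(b, pair(p(p(e)), pair(b, e)))))  →  p(k(b, pair(p(p(e)), pair(b, e))))   [R5 at 1]
2. p(k(b, pair(p(p(e)), pair(b, e))))  →  p(p(e))   [R3 at 1]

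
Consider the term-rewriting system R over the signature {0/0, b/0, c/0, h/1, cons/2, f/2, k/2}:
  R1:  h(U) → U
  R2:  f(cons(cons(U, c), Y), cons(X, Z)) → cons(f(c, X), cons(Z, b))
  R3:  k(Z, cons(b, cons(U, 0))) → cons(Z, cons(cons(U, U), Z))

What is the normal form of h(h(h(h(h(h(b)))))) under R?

1. h(h(h(h(h(h(b))))))  →  h(h(h(h(h(b)))))   [R1 at ε]
2. h(h(h(h(h(b)))))  →  h(h(h(h(b))))   [R1 at ε]
3. h(h(h(h(b))))  →  h(h(h(b)))   [R1 at ε]
4. h(h(h(b)))  →  h(h(b))   [R1 at ε]
5. h(h(b))  →  h(b)   [R1 at ε]
6. h(b)  →  b   [R1 at ε]

b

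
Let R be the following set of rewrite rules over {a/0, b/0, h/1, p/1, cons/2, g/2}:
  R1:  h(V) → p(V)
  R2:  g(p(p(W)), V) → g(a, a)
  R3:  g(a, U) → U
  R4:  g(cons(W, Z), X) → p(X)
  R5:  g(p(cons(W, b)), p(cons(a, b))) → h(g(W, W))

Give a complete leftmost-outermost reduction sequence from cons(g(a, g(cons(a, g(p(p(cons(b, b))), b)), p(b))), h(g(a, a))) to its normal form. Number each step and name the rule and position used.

cons(p(p(b)), p(a))

1. cons(g(a, g(cons(a, g(p(p(cons(b, b))), b)), p(b))), h(g(a, a)))  →  cons(g(cons(a, g(p(p(cons(b, b))), b)), p(b)), h(g(a, a)))   [R3 at 1]
2. cons(g(cons(a, g(p(p(cons(b, b))), b)), p(b)), h(g(a, a)))  →  cons(p(p(b)), h(g(a, a)))   [R4 at 1]
3. cons(p(p(b)), h(g(a, a)))  →  cons(p(p(b)), p(g(a, a)))   [R1 at 2]
4. cons(p(p(b)), p(g(a, a)))  →  cons(p(p(b)), p(a))   [R3 at 2.1]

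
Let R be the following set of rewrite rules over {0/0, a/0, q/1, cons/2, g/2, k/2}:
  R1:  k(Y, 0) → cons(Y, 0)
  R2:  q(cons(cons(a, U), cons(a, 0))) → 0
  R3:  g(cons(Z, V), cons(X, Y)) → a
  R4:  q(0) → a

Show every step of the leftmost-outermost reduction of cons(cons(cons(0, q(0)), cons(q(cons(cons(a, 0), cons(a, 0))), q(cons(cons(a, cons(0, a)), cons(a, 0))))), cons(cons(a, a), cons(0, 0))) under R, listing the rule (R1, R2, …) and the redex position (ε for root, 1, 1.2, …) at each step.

cons(cons(cons(0, a), cons(0, 0)), cons(cons(a, a), cons(0, 0)))

1. cons(cons(cons(0, q(0)), cons(q(cons(cons(a, 0), cons(a, 0))), q(cons(cons(a, cons(0, a)), cons(a, 0))))), cons(cons(a, a), cons(0, 0)))  →  cons(cons(cons(0, a), cons(q(cons(cons(a, 0), cons(a, 0))), q(cons(cons(a, cons(0, a)), cons(a, 0))))), cons(cons(a, a), cons(0, 0)))   [R4 at 1.1.2]
2. cons(cons(cons(0, a), cons(q(cons(cons(a, 0), cons(a, 0))), q(cons(cons(a, cons(0, a)), cons(a, 0))))), cons(cons(a, a), cons(0, 0)))  →  cons(cons(cons(0, a), cons(0, q(cons(cons(a, cons(0, a)), cons(a, 0))))), cons(cons(a, a), cons(0, 0)))   [R2 at 1.2.1]
3. cons(cons(cons(0, a), cons(0, q(cons(cons(a, cons(0, a)), cons(a, 0))))), cons(cons(a, a), cons(0, 0)))  →  cons(cons(cons(0, a), cons(0, 0)), cons(cons(a, a), cons(0, 0)))   [R2 at 1.2.2]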